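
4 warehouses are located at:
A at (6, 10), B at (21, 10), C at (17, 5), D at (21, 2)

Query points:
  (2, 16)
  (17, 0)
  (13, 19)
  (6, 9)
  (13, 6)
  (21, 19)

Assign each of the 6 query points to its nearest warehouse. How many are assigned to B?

1

(2, 16) — d² to each: A:52, B:397, C:346, D:557 → nearest is A
(17, 0) — d² to each: A:221, B:116, C:25, D:20 → nearest is D
(13, 19) — d² to each: A:130, B:145, C:212, D:353 → nearest is A
(6, 9) — d² to each: A:1, B:226, C:137, D:274 → nearest is A
(13, 6) — d² to each: A:65, B:80, C:17, D:80 → nearest is C
(21, 19) — d² to each: A:306, B:81, C:212, D:289 → nearest is B
1 of the 6 points has B as nearest.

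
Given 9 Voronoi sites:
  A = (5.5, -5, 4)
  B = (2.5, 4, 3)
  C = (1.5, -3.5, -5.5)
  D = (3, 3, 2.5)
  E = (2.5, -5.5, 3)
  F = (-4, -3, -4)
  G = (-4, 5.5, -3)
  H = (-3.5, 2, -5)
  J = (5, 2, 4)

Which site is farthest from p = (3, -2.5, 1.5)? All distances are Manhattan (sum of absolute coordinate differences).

G

d(p,A) = |3−5.5| + |-2.5−(-5)| + |1.5−4| = 2.5 + 2.5 + 2.5 = 7.5
d(p,B) = |3−2.5| + |-2.5−4| + |1.5−3| = 0.5 + 6.5 + 1.5 = 8.5
d(p,C) = |3−1.5| + |-2.5−(-3.5)| + |1.5−(-5.5)| = 1.5 + 1 + 7 = 9.5
d(p,D) = |3−3| + |-2.5−3| + |1.5−2.5| = 0 + 5.5 + 1 = 6.5
d(p,E) = |3−2.5| + |-2.5−(-5.5)| + |1.5−3| = 0.5 + 3 + 1.5 = 5
d(p,F) = |3−(-4)| + |-2.5−(-3)| + |1.5−(-4)| = 7 + 0.5 + 5.5 = 13
d(p,G) = |3−(-4)| + |-2.5−5.5| + |1.5−(-3)| = 7 + 8 + 4.5 = 19.5
d(p,H) = |3−(-3.5)| + |-2.5−2| + |1.5−(-5)| = 6.5 + 4.5 + 6.5 = 17.5
d(p,J) = |3−5| + |-2.5−2| + |1.5−4| = 2 + 4.5 + 2.5 = 9
The largest is to G.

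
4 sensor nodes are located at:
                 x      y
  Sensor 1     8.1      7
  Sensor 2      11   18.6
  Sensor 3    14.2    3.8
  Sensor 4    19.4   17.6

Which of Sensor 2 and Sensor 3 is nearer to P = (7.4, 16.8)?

Sensor 2

Compare squared distances:
d²(P, Sensor 2) = (7.4−11)² + (16.8−18.6)² = 12.96 + 3.24 = 16.2
d²(P, Sensor 3) = (7.4−14.2)² + (16.8−3.8)² = 46.24 + 169 = 215.24
16.2 < 215.24, so Sensor 2 is closer.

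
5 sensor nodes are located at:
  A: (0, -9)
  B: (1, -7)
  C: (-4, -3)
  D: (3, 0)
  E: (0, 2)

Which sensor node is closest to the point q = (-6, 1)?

C

Squared Euclidean distances:
|qA|² = (-6−0)² + (1−(-9))² = 36 + 100 = 136
|qB|² = (-6−1)² + (1−(-7))² = 49 + 64 = 113
|qC|² = (-6−(-4))² + (1−(-3))² = 4 + 16 = 20
|qD|² = (-6−3)² + (1−0)² = 81 + 1 = 82
|qE|² = (-6−0)² + (1−2)² = 36 + 1 = 37
Minimum is at C.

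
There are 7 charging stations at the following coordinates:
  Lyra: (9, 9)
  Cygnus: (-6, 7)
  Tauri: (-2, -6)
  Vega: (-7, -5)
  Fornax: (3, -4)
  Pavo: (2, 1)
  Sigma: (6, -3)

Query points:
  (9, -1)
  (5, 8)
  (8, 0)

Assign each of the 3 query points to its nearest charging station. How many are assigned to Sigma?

(9, -1) — d² to each: Lyra:100, Cygnus:289, Tauri:146, Vega:272, Fornax:45, Pavo:53, Sigma:13 → nearest is Sigma
(5, 8) — d² to each: Lyra:17, Cygnus:122, Tauri:245, Vega:313, Fornax:148, Pavo:58, Sigma:122 → nearest is Lyra
(8, 0) — d² to each: Lyra:82, Cygnus:245, Tauri:136, Vega:250, Fornax:41, Pavo:37, Sigma:13 → nearest is Sigma
2 of the 3 points have Sigma as nearest.

2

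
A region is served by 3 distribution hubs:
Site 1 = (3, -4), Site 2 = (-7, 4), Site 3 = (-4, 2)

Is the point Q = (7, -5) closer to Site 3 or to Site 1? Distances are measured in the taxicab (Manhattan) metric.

d(Q, Site 3) = |7−(-4)| + |-5−2| = 11 + 7 = 18
d(Q, Site 1) = |7−3| + |-5−(-4)| = 4 + 1 = 5
18 > 5, so Site 1 is closer.

Site 1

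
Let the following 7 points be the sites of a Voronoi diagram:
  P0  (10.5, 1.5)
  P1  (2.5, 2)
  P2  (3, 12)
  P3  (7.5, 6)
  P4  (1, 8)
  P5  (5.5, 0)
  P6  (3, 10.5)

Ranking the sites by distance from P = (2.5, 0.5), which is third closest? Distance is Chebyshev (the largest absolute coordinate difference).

P3

d(P,P0) = max(8, 1) = 8
d(P,P1) = max(0, 1.5) = 1.5
d(P,P2) = max(0.5, 11.5) = 11.5
d(P,P3) = max(5, 5.5) = 5.5
d(P,P4) = max(1.5, 7.5) = 7.5
d(P,P5) = max(3, 0.5) = 3
d(P,P6) = max(0.5, 10) = 10
Sorted ascending: P1, P5, P3, P4, … — the third-nearest is P3.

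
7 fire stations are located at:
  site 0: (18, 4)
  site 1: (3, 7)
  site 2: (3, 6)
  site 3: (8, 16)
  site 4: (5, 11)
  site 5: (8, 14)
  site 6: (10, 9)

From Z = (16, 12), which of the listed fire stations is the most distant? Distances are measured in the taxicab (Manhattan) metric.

site 2

d(Z, site 0) = |16−18| + |12−4| = 2 + 8 = 10
d(Z, site 1) = |16−3| + |12−7| = 13 + 5 = 18
d(Z, site 2) = |16−3| + |12−6| = 13 + 6 = 19
d(Z, site 3) = |16−8| + |12−16| = 8 + 4 = 12
d(Z, site 4) = |16−5| + |12−11| = 11 + 1 = 12
d(Z, site 5) = |16−8| + |12−14| = 8 + 2 = 10
d(Z, site 6) = |16−10| + |12−9| = 6 + 3 = 9
The largest is to site 2.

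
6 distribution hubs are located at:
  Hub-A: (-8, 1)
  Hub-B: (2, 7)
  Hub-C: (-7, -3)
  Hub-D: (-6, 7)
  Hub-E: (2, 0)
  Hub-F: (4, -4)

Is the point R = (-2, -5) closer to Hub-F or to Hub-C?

Hub-C

Compare squared distances:
d²(R, Hub-F) = (-2−4)² + (-5−(-4))² = 36 + 1 = 37
d²(R, Hub-C) = (-2−(-7))² + (-5−(-3))² = 25 + 4 = 29
37 > 29, so Hub-C is closer.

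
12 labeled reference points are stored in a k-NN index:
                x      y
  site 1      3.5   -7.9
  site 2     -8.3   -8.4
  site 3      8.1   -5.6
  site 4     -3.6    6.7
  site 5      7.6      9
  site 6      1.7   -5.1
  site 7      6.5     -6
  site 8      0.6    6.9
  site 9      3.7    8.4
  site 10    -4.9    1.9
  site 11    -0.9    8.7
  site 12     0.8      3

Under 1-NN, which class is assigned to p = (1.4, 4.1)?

Since √ is increasing, it suffices to compare squared distances:
d²(p, site 1) = (1.4−3.5)² + (4.1−(-7.9))² = 4.41 + 144 = 148.41
d²(p, site 2) = (1.4−(-8.3))² + (4.1−(-8.4))² = 94.09 + 156.25 = 250.34
d²(p, site 3) = (1.4−8.1)² + (4.1−(-5.6))² = 44.89 + 94.09 = 138.98
d²(p, site 4) = (1.4−(-3.6))² + (4.1−6.7)² = 25 + 6.76 = 31.76
d²(p, site 5) = (1.4−7.6)² + (4.1−9)² = 38.44 + 24.01 = 62.45
d²(p, site 6) = (1.4−1.7)² + (4.1−(-5.1))² = 0.09 + 84.64 = 84.73
d²(p, site 7) = (1.4−6.5)² + (4.1−(-6))² = 26.01 + 102.01 = 128.02
d²(p, site 8) = (1.4−0.6)² + (4.1−6.9)² = 0.64 + 7.84 = 8.48
d²(p, site 9) = (1.4−3.7)² + (4.1−8.4)² = 5.29 + 18.49 = 23.78
d²(p, site 10) = (1.4−(-4.9))² + (4.1−1.9)² = 39.69 + 4.84 = 44.53
d²(p, site 11) = (1.4−(-0.9))² + (4.1−8.7)² = 5.29 + 21.16 = 26.45
d²(p, site 12) = (1.4−0.8)² + (4.1−3)² = 0.36 + 1.21 = 1.57
Minimum is at site 12.

site 12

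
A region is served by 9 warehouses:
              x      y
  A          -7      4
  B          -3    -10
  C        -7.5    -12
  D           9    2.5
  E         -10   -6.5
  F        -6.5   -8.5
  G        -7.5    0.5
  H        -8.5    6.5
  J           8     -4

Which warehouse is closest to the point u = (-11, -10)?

E

Squared Euclidean distances:
|uA|² = (-11−(-7))² + (-10−4)² = 16 + 196 = 212
|uB|² = (-11−(-3))² + (-10−(-10))² = 64 + 0 = 64
|uC|² = (-11−(-7.5))² + (-10−(-12))² = 12.25 + 4 = 16.25
|uD|² = (-11−9)² + (-10−2.5)² = 400 + 156.25 = 556.25
|uE|² = (-11−(-10))² + (-10−(-6.5))² = 1 + 12.25 = 13.25
|uF|² = (-11−(-6.5))² + (-10−(-8.5))² = 20.25 + 2.25 = 22.5
|uG|² = (-11−(-7.5))² + (-10−0.5)² = 12.25 + 110.25 = 122.5
|uH|² = (-11−(-8.5))² + (-10−6.5)² = 6.25 + 272.25 = 278.5
|uJ|² = (-11−8)² + (-10−(-4))² = 361 + 36 = 397
The smallest is to E, so u lies in the Voronoi region of E.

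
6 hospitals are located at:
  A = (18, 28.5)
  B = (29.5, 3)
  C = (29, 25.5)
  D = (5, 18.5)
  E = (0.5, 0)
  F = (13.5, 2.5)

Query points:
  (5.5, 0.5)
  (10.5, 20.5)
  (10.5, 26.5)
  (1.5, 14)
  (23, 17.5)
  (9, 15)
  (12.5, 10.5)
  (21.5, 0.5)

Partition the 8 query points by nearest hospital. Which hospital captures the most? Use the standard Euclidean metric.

D

(5.5, 0.5) — d² to each: A:940.25, B:582.25, C:1177.25, D:324.25, E:25.25, F:68 → nearest is E
(10.5, 20.5) — d² to each: A:120.25, B:667.25, C:367.25, D:34.25, E:520.25, F:333 → nearest is D
(10.5, 26.5) — d² to each: A:60.25, B:913.25, C:343.25, D:94.25, E:802.25, F:585 → nearest is A
(1.5, 14) — d² to each: A:482.5, B:905, C:888.5, D:32.5, E:197, F:276.25 → nearest is D
(23, 17.5) — d² to each: A:146, B:252.5, C:100, D:325, E:812.5, F:315.25 → nearest is C
(9, 15) — d² to each: A:263.25, B:564.25, C:510.25, D:28.25, E:297.25, F:176.5 → nearest is D
(12.5, 10.5) — d² to each: A:354.25, B:345.25, C:497.25, D:120.25, E:254.25, F:65 → nearest is F
(21.5, 0.5) — d² to each: A:796.25, B:70.25, C:681.25, D:596.25, E:441.25, F:68 → nearest is F
Tally — A:1, C:1, D:3, E:1, F:2. D captures the most (3).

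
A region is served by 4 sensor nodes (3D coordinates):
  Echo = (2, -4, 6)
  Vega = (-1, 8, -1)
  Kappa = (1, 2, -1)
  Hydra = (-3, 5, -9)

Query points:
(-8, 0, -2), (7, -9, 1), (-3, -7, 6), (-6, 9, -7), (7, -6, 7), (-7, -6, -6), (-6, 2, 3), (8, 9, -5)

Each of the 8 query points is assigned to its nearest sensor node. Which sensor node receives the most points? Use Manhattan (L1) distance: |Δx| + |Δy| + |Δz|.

Echo

(-8, 0, -2) — d to each: Echo:22, Vega:16, Kappa:12, Hydra:17 → nearest is Kappa
(7, -9, 1) — d to each: Echo:15, Vega:27, Kappa:19, Hydra:34 → nearest is Echo
(-3, -7, 6) — d to each: Echo:8, Vega:24, Kappa:20, Hydra:27 → nearest is Echo
(-6, 9, -7) — d to each: Echo:34, Vega:12, Kappa:20, Hydra:9 → nearest is Hydra
(7, -6, 7) — d to each: Echo:8, Vega:30, Kappa:22, Hydra:37 → nearest is Echo
(-7, -6, -6) — d to each: Echo:23, Vega:25, Kappa:21, Hydra:18 → nearest is Hydra
(-6, 2, 3) — d to each: Echo:17, Vega:15, Kappa:11, Hydra:18 → nearest is Kappa
(8, 9, -5) — d to each: Echo:30, Vega:14, Kappa:18, Hydra:19 → nearest is Vega
Tally — Echo:3, Vega:1, Kappa:2, Hydra:2. Echo captures the most (3).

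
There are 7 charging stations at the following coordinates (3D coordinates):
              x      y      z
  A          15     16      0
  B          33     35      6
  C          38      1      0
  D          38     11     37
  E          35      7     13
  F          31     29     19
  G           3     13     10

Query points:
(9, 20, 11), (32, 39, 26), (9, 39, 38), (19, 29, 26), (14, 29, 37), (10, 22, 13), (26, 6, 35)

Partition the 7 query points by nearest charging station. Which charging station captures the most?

F

(9, 20, 11) — d² to each: A:173, B:826, C:1323, D:1598, E:849, F:629, G:86 → nearest is G
(32, 39, 26) — d² to each: A:1494, B:417, C:2156, D:941, E:1202, F:150, G:1773 → nearest is F
(9, 39, 38) — d² to each: A:2009, B:1616, C:3729, D:1626, E:2325, F:945, G:1496 → nearest is F
(19, 29, 26) — d² to each: A:861, B:632, C:1821, D:806, E:909, F:193, G:768 → nearest is F
(14, 29, 37) — d² to each: A:1539, B:1358, C:2729, D:900, E:1501, F:613, G:1106 → nearest is F
(10, 22, 13) — d² to each: A:230, B:747, C:1394, D:1481, E:850, F:526, G:139 → nearest is G
(26, 6, 35) — d² to each: A:1446, B:1731, C:1394, D:173, E:566, F:810, G:1203 → nearest is D
Tally — D:1, F:4, G:2. F captures the most (4).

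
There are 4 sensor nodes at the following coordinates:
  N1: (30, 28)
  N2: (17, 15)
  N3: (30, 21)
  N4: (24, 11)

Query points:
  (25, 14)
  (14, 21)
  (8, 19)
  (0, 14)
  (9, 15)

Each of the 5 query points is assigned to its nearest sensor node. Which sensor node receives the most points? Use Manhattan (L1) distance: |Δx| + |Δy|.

N2

(25, 14) — d to each: N1:19, N2:9, N3:12, N4:4 → nearest is N4
(14, 21) — d to each: N1:23, N2:9, N3:16, N4:20 → nearest is N2
(8, 19) — d to each: N1:31, N2:13, N3:24, N4:24 → nearest is N2
(0, 14) — d to each: N1:44, N2:18, N3:37, N4:27 → nearest is N2
(9, 15) — d to each: N1:34, N2:8, N3:27, N4:19 → nearest is N2
Tally — N2:4, N4:1. N2 captures the most (4).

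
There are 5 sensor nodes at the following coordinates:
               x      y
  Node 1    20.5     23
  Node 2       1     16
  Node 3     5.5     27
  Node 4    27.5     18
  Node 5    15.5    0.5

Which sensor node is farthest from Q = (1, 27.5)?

Compare squared distances (the ordering matches that of the actual distances):
d²(Q, Node 1) = 380.25 + 20.25 = 400.5
d²(Q, Node 2) = 0 + 132.25 = 132.25
d²(Q, Node 3) = 20.25 + 0.25 = 20.5
d²(Q, Node 4) = 702.25 + 90.25 = 792.5
d²(Q, Node 5) = 210.25 + 729 = 939.25
The largest is to Node 5.

Node 5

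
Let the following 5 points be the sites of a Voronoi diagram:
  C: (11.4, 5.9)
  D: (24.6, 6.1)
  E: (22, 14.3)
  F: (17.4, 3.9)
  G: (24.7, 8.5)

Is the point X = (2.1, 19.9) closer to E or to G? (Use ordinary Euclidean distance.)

E

Compare squared distances:
|XE|² = (2.1−22)² + (19.9−14.3)² = 396.01 + 31.36 = 427.37
|XG|² = (2.1−24.7)² + (19.9−8.5)² = 510.76 + 129.96 = 640.72
427.37 < 640.72, so E is closer.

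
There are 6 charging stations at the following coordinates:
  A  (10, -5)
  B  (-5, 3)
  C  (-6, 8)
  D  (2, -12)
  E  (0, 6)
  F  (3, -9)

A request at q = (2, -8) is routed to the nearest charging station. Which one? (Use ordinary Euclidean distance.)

Since √ is increasing, it suffices to compare squared distances:
|qA|² = (2−10)² + (-8−(-5))² = 64 + 9 = 73
|qB|² = (2−(-5))² + (-8−3)² = 49 + 121 = 170
|qC|² = (2−(-6))² + (-8−8)² = 64 + 256 = 320
|qD|² = (2−2)² + (-8−(-12))² = 0 + 16 = 16
|qE|² = (2−0)² + (-8−6)² = 4 + 196 = 200
|qF|² = (2−3)² + (-8−(-9))² = 1 + 1 = 2
F is nearest.

F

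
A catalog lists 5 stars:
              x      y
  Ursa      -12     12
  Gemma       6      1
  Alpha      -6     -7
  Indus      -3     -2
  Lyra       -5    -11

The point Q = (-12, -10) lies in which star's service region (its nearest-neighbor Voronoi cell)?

Compare squared distances (the ordering matches that of the actual distances):
d²(Q, Ursa) = (-12−(-12))² + (-10−12)² = 0 + 484 = 484
d²(Q, Gemma) = (-12−6)² + (-10−1)² = 324 + 121 = 445
d²(Q, Alpha) = (-12−(-6))² + (-10−(-7))² = 36 + 9 = 45
d²(Q, Indus) = (-12−(-3))² + (-10−(-2))² = 81 + 64 = 145
d²(Q, Lyra) = (-12−(-5))² + (-10−(-11))² = 49 + 1 = 50
Minimum is at Alpha.

Alpha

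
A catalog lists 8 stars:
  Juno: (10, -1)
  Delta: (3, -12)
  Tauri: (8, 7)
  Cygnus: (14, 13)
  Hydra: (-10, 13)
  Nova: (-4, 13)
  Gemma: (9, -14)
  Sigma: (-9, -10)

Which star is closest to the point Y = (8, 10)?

Compare squared distances (the ordering matches that of the actual distances):
d²(Y, Juno) = (8−10)² + (10−(-1))² = 4 + 121 = 125
d²(Y, Delta) = (8−3)² + (10−(-12))² = 25 + 484 = 509
d²(Y, Tauri) = (8−8)² + (10−7)² = 0 + 9 = 9
d²(Y, Cygnus) = (8−14)² + (10−13)² = 36 + 9 = 45
d²(Y, Hydra) = (8−(-10))² + (10−13)² = 324 + 9 = 333
d²(Y, Nova) = (8−(-4))² + (10−13)² = 144 + 9 = 153
d²(Y, Gemma) = (8−9)² + (10−(-14))² = 1 + 576 = 577
d²(Y, Sigma) = (8−(-9))² + (10−(-10))² = 289 + 400 = 689
The smallest is to Tauri, so Y lies in the Voronoi region of Tauri.

Tauri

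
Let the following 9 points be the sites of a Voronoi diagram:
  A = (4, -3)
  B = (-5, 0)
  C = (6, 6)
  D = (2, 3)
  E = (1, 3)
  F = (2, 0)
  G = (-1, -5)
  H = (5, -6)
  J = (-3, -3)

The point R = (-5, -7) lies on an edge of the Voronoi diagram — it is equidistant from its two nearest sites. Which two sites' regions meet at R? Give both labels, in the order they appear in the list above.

G and J

Squared distances from R to each site:
|RA|² = (-5−4)² + (-7−(-3))² = 81 + 16 = 97
|RB|² = (-5−(-5))² + (-7−0)² = 0 + 49 = 49
|RC|² = (-5−6)² + (-7−6)² = 121 + 169 = 290
|RD|² = (-5−2)² + (-7−3)² = 49 + 100 = 149
|RE|² = (-5−1)² + (-7−3)² = 36 + 100 = 136
|RF|² = (-5−2)² + (-7−0)² = 49 + 49 = 98
|RG|² = (-5−(-1))² + (-7−(-5))² = 16 + 4 = 20
|RH|² = (-5−5)² + (-7−(-6))² = 100 + 1 = 101
|RJ|² = (-5−(-3))² + (-7−(-3))² = 4 + 16 = 20
R is equidistant from G and J (both at squared distance 20), and every other site is strictly farther — so R lies on the G–J Voronoi edge.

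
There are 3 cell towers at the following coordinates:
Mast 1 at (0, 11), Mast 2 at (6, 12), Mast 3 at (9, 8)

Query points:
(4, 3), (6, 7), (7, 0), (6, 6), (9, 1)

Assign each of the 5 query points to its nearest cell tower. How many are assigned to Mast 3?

5

(4, 3) — d² to each: Mast 1:80, Mast 2:85, Mast 3:50 → nearest is Mast 3
(6, 7) — d² to each: Mast 1:52, Mast 2:25, Mast 3:10 → nearest is Mast 3
(7, 0) — d² to each: Mast 1:170, Mast 2:145, Mast 3:68 → nearest is Mast 3
(6, 6) — d² to each: Mast 1:61, Mast 2:36, Mast 3:13 → nearest is Mast 3
(9, 1) — d² to each: Mast 1:181, Mast 2:130, Mast 3:49 → nearest is Mast 3
5 of the 5 points have Mast 3 as nearest.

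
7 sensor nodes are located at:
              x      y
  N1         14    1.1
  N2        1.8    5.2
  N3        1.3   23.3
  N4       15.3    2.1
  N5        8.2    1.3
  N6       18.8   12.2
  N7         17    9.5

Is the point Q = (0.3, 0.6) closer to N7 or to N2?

N2

Compare squared distances:
|QN7|² = (0.3−17)² + (0.6−9.5)² = 278.89 + 79.21 = 358.1
|QN2|² = (0.3−1.8)² + (0.6−5.2)² = 2.25 + 21.16 = 23.41
358.1 > 23.41, so N2 is closer.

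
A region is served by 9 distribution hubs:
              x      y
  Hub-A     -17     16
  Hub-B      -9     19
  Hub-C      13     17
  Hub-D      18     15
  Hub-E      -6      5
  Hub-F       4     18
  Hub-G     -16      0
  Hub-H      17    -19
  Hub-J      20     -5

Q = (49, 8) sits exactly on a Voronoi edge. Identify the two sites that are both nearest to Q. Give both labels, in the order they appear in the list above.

Squared distances from Q to each site:
d²(Q, Hub-A) = 4356 + 64 = 4420
d²(Q, Hub-B) = 3364 + 121 = 3485
d²(Q, Hub-C) = 1296 + 81 = 1377
d²(Q, Hub-D) = 961 + 49 = 1010
d²(Q, Hub-E) = 3025 + 9 = 3034
d²(Q, Hub-F) = 2025 + 100 = 2125
d²(Q, Hub-G) = 4225 + 64 = 4289
d²(Q, Hub-H) = 1024 + 729 = 1753
d²(Q, Hub-J) = 841 + 169 = 1010
Q is equidistant from Hub-D and Hub-J (both at squared distance 1010), and every other site is strictly farther — so Q lies on the Hub-D–Hub-J Voronoi edge.

Hub-D and Hub-J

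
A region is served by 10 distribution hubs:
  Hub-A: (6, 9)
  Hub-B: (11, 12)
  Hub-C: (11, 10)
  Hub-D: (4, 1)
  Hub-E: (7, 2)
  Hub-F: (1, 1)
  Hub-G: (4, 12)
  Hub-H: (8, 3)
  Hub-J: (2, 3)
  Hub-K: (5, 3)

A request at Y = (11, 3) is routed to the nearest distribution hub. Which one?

Hub-H

Compare squared distances (the ordering matches that of the actual distances):
d²(Y, Hub-A) = 25 + 36 = 61
d²(Y, Hub-B) = 0 + 81 = 81
d²(Y, Hub-C) = 0 + 49 = 49
d²(Y, Hub-D) = 49 + 4 = 53
d²(Y, Hub-E) = 16 + 1 = 17
d²(Y, Hub-F) = 100 + 4 = 104
d²(Y, Hub-G) = 49 + 81 = 130
d²(Y, Hub-H) = 9 + 0 = 9
d²(Y, Hub-J) = 81 + 0 = 81
d²(Y, Hub-K) = 36 + 0 = 36
Minimum is at Hub-H.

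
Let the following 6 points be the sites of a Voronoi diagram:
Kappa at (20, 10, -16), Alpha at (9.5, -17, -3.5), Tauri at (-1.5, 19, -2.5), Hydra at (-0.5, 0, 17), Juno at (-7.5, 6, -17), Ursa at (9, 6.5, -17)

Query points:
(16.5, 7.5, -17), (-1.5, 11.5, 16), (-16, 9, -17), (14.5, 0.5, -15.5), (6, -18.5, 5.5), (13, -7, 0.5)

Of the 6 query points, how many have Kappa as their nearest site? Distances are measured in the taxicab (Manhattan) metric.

(16.5, 7.5, -17) — d to each: Kappa:7, Alpha:45, Tauri:44, Hydra:58.5, Juno:25.5, Ursa:8.5 → nearest is Kappa
(-1.5, 11.5, 16) — d to each: Kappa:55, Alpha:59, Tauri:26, Hydra:13.5, Juno:44.5, Ursa:48.5 → nearest is Hydra
(-16, 9, -17) — d to each: Kappa:38, Alpha:65, Tauri:39, Hydra:58.5, Juno:11.5, Ursa:27.5 → nearest is Juno
(14.5, 0.5, -15.5) — d to each: Kappa:15.5, Alpha:34.5, Tauri:47.5, Hydra:48, Juno:29, Ursa:13 → nearest is Ursa
(6, -18.5, 5.5) — d to each: Kappa:64, Alpha:14, Tauri:53, Hydra:36.5, Juno:60.5, Ursa:50.5 → nearest is Alpha
(13, -7, 0.5) — d to each: Kappa:40.5, Alpha:17.5, Tauri:43.5, Hydra:37, Juno:51, Ursa:35 → nearest is Alpha
1 of the 6 points has Kappa as nearest.

1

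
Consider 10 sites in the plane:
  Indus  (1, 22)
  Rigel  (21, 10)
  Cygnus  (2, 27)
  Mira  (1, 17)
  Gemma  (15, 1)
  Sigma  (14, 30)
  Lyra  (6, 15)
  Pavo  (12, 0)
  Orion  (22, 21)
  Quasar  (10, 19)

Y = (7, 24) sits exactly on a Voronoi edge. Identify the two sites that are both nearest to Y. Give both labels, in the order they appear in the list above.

Cygnus and Quasar

Squared distances from Y to each site:
d²(Y, Indus) = 36 + 4 = 40
d²(Y, Rigel) = 196 + 196 = 392
d²(Y, Cygnus) = 25 + 9 = 34
d²(Y, Mira) = 36 + 49 = 85
d²(Y, Gemma) = 64 + 529 = 593
d²(Y, Sigma) = 49 + 36 = 85
d²(Y, Lyra) = 1 + 81 = 82
d²(Y, Pavo) = 25 + 576 = 601
d²(Y, Orion) = 225 + 9 = 234
d²(Y, Quasar) = 9 + 25 = 34
Y is equidistant from Cygnus and Quasar (both at squared distance 34), and every other site is strictly farther — so Y lies on the Cygnus–Quasar Voronoi edge.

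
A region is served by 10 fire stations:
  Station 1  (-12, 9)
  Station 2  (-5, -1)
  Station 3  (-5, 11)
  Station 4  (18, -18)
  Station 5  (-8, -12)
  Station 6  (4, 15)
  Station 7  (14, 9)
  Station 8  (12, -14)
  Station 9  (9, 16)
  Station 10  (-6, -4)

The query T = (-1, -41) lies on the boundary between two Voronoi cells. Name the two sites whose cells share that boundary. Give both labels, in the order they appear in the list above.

Squared distances from T to each site:
d²(T, Station 1) = 121 + 2500 = 2621
d²(T, Station 2) = 16 + 1600 = 1616
d²(T, Station 3) = 16 + 2704 = 2720
d²(T, Station 4) = 361 + 529 = 890
d²(T, Station 5) = 49 + 841 = 890
d²(T, Station 6) = 25 + 3136 = 3161
d²(T, Station 7) = 225 + 2500 = 2725
d²(T, Station 8) = 169 + 729 = 898
d²(T, Station 9) = 100 + 3249 = 3349
d²(T, Station 10) = 25 + 1369 = 1394
T is equidistant from Station 4 and Station 5 (both at squared distance 890), and every other site is strictly farther — so T lies on the Station 4–Station 5 Voronoi edge.

Station 4 and Station 5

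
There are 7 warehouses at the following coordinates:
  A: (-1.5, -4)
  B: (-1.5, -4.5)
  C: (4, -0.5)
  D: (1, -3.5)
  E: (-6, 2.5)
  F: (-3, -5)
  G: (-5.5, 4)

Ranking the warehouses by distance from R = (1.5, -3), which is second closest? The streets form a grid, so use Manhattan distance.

A

d(R,A) = |1.5−(-1.5)| + |-3−(-4)| = 3 + 1 = 4
d(R,B) = |1.5−(-1.5)| + |-3−(-4.5)| = 3 + 1.5 = 4.5
d(R,C) = |1.5−4| + |-3−(-0.5)| = 2.5 + 2.5 = 5
d(R,D) = |1.5−1| + |-3−(-3.5)| = 0.5 + 0.5 = 1
d(R,E) = |1.5−(-6)| + |-3−2.5| = 7.5 + 5.5 = 13
d(R,F) = |1.5−(-3)| + |-3−(-5)| = 4.5 + 2 = 6.5
d(R,G) = |1.5−(-5.5)| + |-3−4| = 7 + 7 = 14
Sorted ascending: D, A, B, … — the second-nearest is A.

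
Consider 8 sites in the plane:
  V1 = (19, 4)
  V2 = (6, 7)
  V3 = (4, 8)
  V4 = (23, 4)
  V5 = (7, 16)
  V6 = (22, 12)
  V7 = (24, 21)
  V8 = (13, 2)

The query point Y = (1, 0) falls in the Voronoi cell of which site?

Compare squared distances (the ordering matches that of the actual distances):
|YV1|² = (1−19)² + (0−4)² = 324 + 16 = 340
|YV2|² = (1−6)² + (0−7)² = 25 + 49 = 74
|YV3|² = (1−4)² + (0−8)² = 9 + 64 = 73
|YV4|² = (1−23)² + (0−4)² = 484 + 16 = 500
|YV5|² = (1−7)² + (0−16)² = 36 + 256 = 292
|YV6|² = (1−22)² + (0−12)² = 441 + 144 = 585
|YV7|² = (1−24)² + (0−21)² = 529 + 441 = 970
|YV8|² = (1−13)² + (0−2)² = 144 + 4 = 148
V3 is nearest.

V3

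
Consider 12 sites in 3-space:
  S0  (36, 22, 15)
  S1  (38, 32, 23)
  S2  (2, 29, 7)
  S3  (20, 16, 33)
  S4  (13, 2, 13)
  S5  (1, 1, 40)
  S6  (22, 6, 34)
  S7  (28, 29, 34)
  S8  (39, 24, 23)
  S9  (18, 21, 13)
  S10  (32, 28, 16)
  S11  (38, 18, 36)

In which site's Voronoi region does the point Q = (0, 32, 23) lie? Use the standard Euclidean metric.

Squared Euclidean distances:
|QS0|² = 1296 + 100 + 64 = 1460
|QS1|² = 1444 + 0 + 0 = 1444
|QS2|² = 4 + 9 + 256 = 269
|QS3|² = 400 + 256 + 100 = 756
|QS4|² = 169 + 900 + 100 = 1169
|QS5|² = 1 + 961 + 289 = 1251
|QS6|² = 484 + 676 + 121 = 1281
|QS7|² = 784 + 9 + 121 = 914
|QS8|² = 1521 + 64 + 0 = 1585
|QS9|² = 324 + 121 + 100 = 545
d²(Q, S10) = 1024 + 16 + 49 = 1089
d²(Q, S11) = 1444 + 196 + 169 = 1809
S2 is nearest.

S2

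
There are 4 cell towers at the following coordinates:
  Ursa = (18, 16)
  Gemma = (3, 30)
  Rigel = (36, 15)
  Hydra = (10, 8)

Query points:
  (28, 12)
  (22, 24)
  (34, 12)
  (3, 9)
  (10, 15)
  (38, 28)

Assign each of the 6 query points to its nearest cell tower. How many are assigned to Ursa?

1

(28, 12) — d² to each: Ursa:116, Gemma:949, Rigel:73, Hydra:340 → nearest is Rigel
(22, 24) — d² to each: Ursa:80, Gemma:397, Rigel:277, Hydra:400 → nearest is Ursa
(34, 12) — d² to each: Ursa:272, Gemma:1285, Rigel:13, Hydra:592 → nearest is Rigel
(3, 9) — d² to each: Ursa:274, Gemma:441, Rigel:1125, Hydra:50 → nearest is Hydra
(10, 15) — d² to each: Ursa:65, Gemma:274, Rigel:676, Hydra:49 → nearest is Hydra
(38, 28) — d² to each: Ursa:544, Gemma:1229, Rigel:173, Hydra:1184 → nearest is Rigel
1 of the 6 points has Ursa as nearest.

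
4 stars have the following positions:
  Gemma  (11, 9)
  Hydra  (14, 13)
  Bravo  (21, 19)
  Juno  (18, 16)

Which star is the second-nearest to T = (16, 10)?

Gemma

Squared Euclidean distances:
d²(T, Gemma) = 25 + 1 = 26
d²(T, Hydra) = 4 + 9 = 13
d²(T, Bravo) = 25 + 81 = 106
d²(T, Juno) = 4 + 36 = 40
Sorted ascending: Hydra, Gemma, Juno, … — the second-nearest is Gemma.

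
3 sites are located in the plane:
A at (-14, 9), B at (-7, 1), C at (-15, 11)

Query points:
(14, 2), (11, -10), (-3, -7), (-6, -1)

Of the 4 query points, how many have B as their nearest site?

4

(14, 2) — d² to each: A:833, B:442, C:922 → nearest is B
(11, -10) — d² to each: A:986, B:445, C:1117 → nearest is B
(-3, -7) — d² to each: A:377, B:80, C:468 → nearest is B
(-6, -1) — d² to each: A:164, B:5, C:225 → nearest is B
4 of the 4 points have B as nearest.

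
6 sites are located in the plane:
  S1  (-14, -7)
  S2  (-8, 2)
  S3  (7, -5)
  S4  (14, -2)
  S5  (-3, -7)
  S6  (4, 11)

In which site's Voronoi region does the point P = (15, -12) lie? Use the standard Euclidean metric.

S4

Squared Euclidean distances:
|PS1|² = (15−(-14))² + (-12−(-7))² = 841 + 25 = 866
|PS2|² = (15−(-8))² + (-12−2)² = 529 + 196 = 725
|PS3|² = (15−7)² + (-12−(-5))² = 64 + 49 = 113
|PS4|² = (15−14)² + (-12−(-2))² = 1 + 100 = 101
|PS5|² = (15−(-3))² + (-12−(-7))² = 324 + 25 = 349
|PS6|² = (15−4)² + (-12−11)² = 121 + 529 = 650
Minimum is at S4.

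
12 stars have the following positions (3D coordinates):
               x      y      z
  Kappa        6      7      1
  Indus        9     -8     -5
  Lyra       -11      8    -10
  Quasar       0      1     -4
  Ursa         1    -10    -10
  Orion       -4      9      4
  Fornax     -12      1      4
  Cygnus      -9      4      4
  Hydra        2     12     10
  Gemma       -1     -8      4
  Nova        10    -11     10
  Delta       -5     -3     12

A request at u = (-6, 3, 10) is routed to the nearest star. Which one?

Since √ is increasing, it suffices to compare squared distances:
d²(u, Kappa) = (-6−6)² + (3−7)² + (10−1)² = 144 + 16 + 81 = 241
d²(u, Indus) = (-6−9)² + (3−(-8))² + (10−(-5))² = 225 + 121 + 225 = 571
d²(u, Lyra) = (-6−(-11))² + (3−8)² + (10−(-10))² = 25 + 25 + 400 = 450
d²(u, Quasar) = (-6−0)² + (3−1)² + (10−(-4))² = 36 + 4 + 196 = 236
d²(u, Ursa) = (-6−1)² + (3−(-10))² + (10−(-10))² = 49 + 169 + 400 = 618
d²(u, Orion) = (-6−(-4))² + (3−9)² + (10−4)² = 4 + 36 + 36 = 76
d²(u, Fornax) = (-6−(-12))² + (3−1)² + (10−4)² = 36 + 4 + 36 = 76
d²(u, Cygnus) = (-6−(-9))² + (3−4)² + (10−4)² = 9 + 1 + 36 = 46
d²(u, Hydra) = (-6−2)² + (3−12)² + (10−10)² = 64 + 81 + 0 = 145
d²(u, Gemma) = (-6−(-1))² + (3−(-8))² + (10−4)² = 25 + 121 + 36 = 182
d²(u, Nova) = (-6−10)² + (3−(-11))² + (10−10)² = 256 + 196 + 0 = 452
d²(u, Delta) = (-6−(-5))² + (3−(-3))² + (10−12)² = 1 + 36 + 4 = 41
Minimum is at Delta.

Delta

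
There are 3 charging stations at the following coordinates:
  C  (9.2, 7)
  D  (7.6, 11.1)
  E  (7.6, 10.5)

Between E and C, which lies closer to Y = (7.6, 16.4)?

Compare squared distances:
|YE|² = (7.6−7.6)² + (16.4−10.5)² = 0 + 34.81 = 34.81
|YC|² = (7.6−9.2)² + (16.4−7)² = 2.56 + 88.36 = 90.92
34.81 < 90.92, so E is closer.

E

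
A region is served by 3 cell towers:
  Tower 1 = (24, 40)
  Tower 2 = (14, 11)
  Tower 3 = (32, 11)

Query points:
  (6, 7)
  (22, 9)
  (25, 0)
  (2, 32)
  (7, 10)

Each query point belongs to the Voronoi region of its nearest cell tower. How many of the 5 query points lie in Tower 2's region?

(6, 7) — d² to each: Tower 1:1413, Tower 2:80, Tower 3:692 → nearest is Tower 2
(22, 9) — d² to each: Tower 1:965, Tower 2:68, Tower 3:104 → nearest is Tower 2
(25, 0) — d² to each: Tower 1:1601, Tower 2:242, Tower 3:170 → nearest is Tower 3
(2, 32) — d² to each: Tower 1:548, Tower 2:585, Tower 3:1341 → nearest is Tower 1
(7, 10) — d² to each: Tower 1:1189, Tower 2:50, Tower 3:626 → nearest is Tower 2
3 of the 5 points have Tower 2 as nearest.

3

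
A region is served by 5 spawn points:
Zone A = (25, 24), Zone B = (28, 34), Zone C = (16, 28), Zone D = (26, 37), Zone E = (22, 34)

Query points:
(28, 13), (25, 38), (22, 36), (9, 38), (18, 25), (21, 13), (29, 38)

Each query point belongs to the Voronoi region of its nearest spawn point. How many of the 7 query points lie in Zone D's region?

(28, 13) — d² to each: Zone A:130, Zone B:441, Zone C:369, Zone D:580, Zone E:477 → nearest is Zone A
(25, 38) — d² to each: Zone A:196, Zone B:25, Zone C:181, Zone D:2, Zone E:25 → nearest is Zone D
(22, 36) — d² to each: Zone A:153, Zone B:40, Zone C:100, Zone D:17, Zone E:4 → nearest is Zone E
(9, 38) — d² to each: Zone A:452, Zone B:377, Zone C:149, Zone D:290, Zone E:185 → nearest is Zone C
(18, 25) — d² to each: Zone A:50, Zone B:181, Zone C:13, Zone D:208, Zone E:97 → nearest is Zone C
(21, 13) — d² to each: Zone A:137, Zone B:490, Zone C:250, Zone D:601, Zone E:442 → nearest is Zone A
(29, 38) — d² to each: Zone A:212, Zone B:17, Zone C:269, Zone D:10, Zone E:65 → nearest is Zone D
2 of the 7 points have Zone D as nearest.

2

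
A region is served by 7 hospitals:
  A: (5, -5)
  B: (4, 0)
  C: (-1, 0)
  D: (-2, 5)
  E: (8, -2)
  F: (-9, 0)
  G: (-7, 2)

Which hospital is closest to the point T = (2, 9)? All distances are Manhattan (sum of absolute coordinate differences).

d(T,A) = |2−5| + |9−(-5)| = 3 + 14 = 17
d(T,B) = |2−4| + |9−0| = 2 + 9 = 11
d(T,C) = |2−(-1)| + |9−0| = 3 + 9 = 12
d(T,D) = |2−(-2)| + |9−5| = 4 + 4 = 8
d(T,E) = |2−8| + |9−(-2)| = 6 + 11 = 17
d(T,F) = |2−(-9)| + |9−0| = 11 + 9 = 20
d(T,G) = |2−(-7)| + |9−2| = 9 + 7 = 16
The smallest is to D, so T lies in the Voronoi region of D.

D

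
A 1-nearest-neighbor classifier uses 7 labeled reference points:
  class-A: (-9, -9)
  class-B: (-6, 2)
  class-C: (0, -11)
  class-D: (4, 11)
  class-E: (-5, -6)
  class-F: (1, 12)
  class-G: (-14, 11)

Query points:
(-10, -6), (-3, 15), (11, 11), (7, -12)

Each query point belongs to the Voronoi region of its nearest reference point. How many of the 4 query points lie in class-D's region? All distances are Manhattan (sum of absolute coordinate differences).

(-10, -6) — d to each: class-A:4, class-B:12, class-C:15, class-D:31, class-E:5, class-F:29, class-G:21 → nearest is class-A
(-3, 15) — d to each: class-A:30, class-B:16, class-C:29, class-D:11, class-E:23, class-F:7, class-G:15 → nearest is class-F
(11, 11) — d to each: class-A:40, class-B:26, class-C:33, class-D:7, class-E:33, class-F:11, class-G:25 → nearest is class-D
(7, -12) — d to each: class-A:19, class-B:27, class-C:8, class-D:26, class-E:18, class-F:30, class-G:44 → nearest is class-C
1 of the 4 points has class-D as nearest.

1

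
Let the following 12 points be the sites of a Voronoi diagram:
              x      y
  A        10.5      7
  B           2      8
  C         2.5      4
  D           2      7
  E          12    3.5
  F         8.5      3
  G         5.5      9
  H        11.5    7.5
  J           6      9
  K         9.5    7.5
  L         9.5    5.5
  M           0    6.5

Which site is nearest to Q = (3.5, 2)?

Compare squared distances (the ordering matches that of the actual distances):
|QA|² = 49 + 25 = 74
|QB|² = 2.25 + 36 = 38.25
|QC|² = 1 + 4 = 5
|QD|² = 2.25 + 25 = 27.25
|QE|² = 72.25 + 2.25 = 74.5
|QF|² = 25 + 1 = 26
|QG|² = 4 + 49 = 53
|QH|² = 64 + 30.25 = 94.25
|QJ|² = 6.25 + 49 = 55.25
|QK|² = 36 + 30.25 = 66.25
|QL|² = 36 + 12.25 = 48.25
|QM|² = 12.25 + 20.25 = 32.5
The smallest is to C, so Q lies in the Voronoi region of C.

C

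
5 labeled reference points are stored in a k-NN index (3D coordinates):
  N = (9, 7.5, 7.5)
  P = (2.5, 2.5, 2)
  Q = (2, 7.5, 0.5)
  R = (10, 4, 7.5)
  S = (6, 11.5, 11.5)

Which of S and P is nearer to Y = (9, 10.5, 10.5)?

Compare squared distances:
|YS|² = (9−6)² + (10.5−11.5)² + (10.5−11.5)² = 9 + 1 + 1 = 11
|YP|² = (9−2.5)² + (10.5−2.5)² + (10.5−2)² = 42.25 + 64 + 72.25 = 178.5
11 < 178.5, so S is closer.

S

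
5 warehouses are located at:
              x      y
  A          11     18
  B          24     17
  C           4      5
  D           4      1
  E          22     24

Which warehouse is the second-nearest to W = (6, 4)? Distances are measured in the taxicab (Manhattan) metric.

d(W,A) = |6−11| + |4−18| = 5 + 14 = 19
d(W,B) = |6−24| + |4−17| = 18 + 13 = 31
d(W,C) = |6−4| + |4−5| = 2 + 1 = 3
d(W,D) = |6−4| + |4−1| = 2 + 3 = 5
d(W,E) = |6−22| + |4−24| = 16 + 20 = 36
Sorted ascending: C, D, A, … — the second-nearest is D.

D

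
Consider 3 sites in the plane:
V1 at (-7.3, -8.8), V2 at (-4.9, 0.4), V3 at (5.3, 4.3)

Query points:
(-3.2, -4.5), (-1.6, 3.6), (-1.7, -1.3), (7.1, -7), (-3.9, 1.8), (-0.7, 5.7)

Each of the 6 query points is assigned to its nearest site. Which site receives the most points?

V2

(-3.2, -4.5) — d² to each: V1:35.3, V2:26.9, V3:149.69 → nearest is V2
(-1.6, 3.6) — d² to each: V1:186.25, V2:21.13, V3:48.1 → nearest is V2
(-1.7, -1.3) — d² to each: V1:87.61, V2:13.13, V3:80.36 → nearest is V2
(7.1, -7) — d² to each: V1:210.6, V2:198.76, V3:130.93 → nearest is V3
(-3.9, 1.8) — d² to each: V1:123.92, V2:2.96, V3:90.89 → nearest is V2
(-0.7, 5.7) — d² to each: V1:253.81, V2:45.73, V3:37.96 → nearest is V3
Tally — V2:4, V3:2. V2 captures the most (4).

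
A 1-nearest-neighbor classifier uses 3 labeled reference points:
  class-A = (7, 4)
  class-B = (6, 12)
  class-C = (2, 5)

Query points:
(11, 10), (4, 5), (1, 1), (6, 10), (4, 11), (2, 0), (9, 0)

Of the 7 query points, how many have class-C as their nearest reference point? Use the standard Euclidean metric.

3

(11, 10) — d² to each: class-A:52, class-B:29, class-C:106 → nearest is class-B
(4, 5) — d² to each: class-A:10, class-B:53, class-C:4 → nearest is class-C
(1, 1) — d² to each: class-A:45, class-B:146, class-C:17 → nearest is class-C
(6, 10) — d² to each: class-A:37, class-B:4, class-C:41 → nearest is class-B
(4, 11) — d² to each: class-A:58, class-B:5, class-C:40 → nearest is class-B
(2, 0) — d² to each: class-A:41, class-B:160, class-C:25 → nearest is class-C
(9, 0) — d² to each: class-A:20, class-B:153, class-C:74 → nearest is class-A
3 of the 7 points have class-C as nearest.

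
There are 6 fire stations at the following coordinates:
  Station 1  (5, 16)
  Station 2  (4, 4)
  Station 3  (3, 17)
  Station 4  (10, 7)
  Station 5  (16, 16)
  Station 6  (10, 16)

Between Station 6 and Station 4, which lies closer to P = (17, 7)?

Station 4

Compare squared distances:
d²(P, Station 6) = (17−10)² + (7−16)² = 49 + 81 = 130
d²(P, Station 4) = (17−10)² + (7−7)² = 49 + 0 = 49
130 > 49, so Station 4 is closer.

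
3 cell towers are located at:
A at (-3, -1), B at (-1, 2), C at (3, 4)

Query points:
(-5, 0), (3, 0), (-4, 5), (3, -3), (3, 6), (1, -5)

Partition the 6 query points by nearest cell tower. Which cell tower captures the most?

A

(-5, 0) — d² to each: A:5, B:20, C:80 → nearest is A
(3, 0) — d² to each: A:37, B:20, C:16 → nearest is C
(-4, 5) — d² to each: A:37, B:18, C:50 → nearest is B
(3, -3) — d² to each: A:40, B:41, C:49 → nearest is A
(3, 6) — d² to each: A:85, B:32, C:4 → nearest is C
(1, -5) — d² to each: A:32, B:53, C:85 → nearest is A
Tally — A:3, B:1, C:2. A captures the most (3).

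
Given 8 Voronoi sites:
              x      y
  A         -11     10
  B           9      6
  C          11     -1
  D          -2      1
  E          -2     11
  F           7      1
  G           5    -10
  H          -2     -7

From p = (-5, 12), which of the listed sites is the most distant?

G

Compare squared distances (the ordering matches that of the actual distances):
|pA|² = 36 + 4 = 40
|pB|² = 196 + 36 = 232
|pC|² = 256 + 169 = 425
|pD|² = 9 + 121 = 130
|pE|² = 9 + 1 = 10
|pF|² = 144 + 121 = 265
|pG|² = 100 + 484 = 584
|pH|² = 9 + 361 = 370
The largest is to G.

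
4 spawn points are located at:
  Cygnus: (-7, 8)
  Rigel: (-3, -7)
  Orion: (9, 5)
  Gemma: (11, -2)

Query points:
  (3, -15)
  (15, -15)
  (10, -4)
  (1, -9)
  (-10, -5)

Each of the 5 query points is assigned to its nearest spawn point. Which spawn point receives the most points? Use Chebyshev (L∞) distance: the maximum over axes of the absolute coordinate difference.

(3, -15) — d to each: Cygnus:23, Rigel:8, Orion:20, Gemma:13 → nearest is Rigel
(15, -15) — d to each: Cygnus:23, Rigel:18, Orion:20, Gemma:13 → nearest is Gemma
(10, -4) — d to each: Cygnus:17, Rigel:13, Orion:9, Gemma:2 → nearest is Gemma
(1, -9) — d to each: Cygnus:17, Rigel:4, Orion:14, Gemma:10 → nearest is Rigel
(-10, -5) — d to each: Cygnus:13, Rigel:7, Orion:19, Gemma:21 → nearest is Rigel
Tally — Rigel:3, Gemma:2. Rigel captures the most (3).

Rigel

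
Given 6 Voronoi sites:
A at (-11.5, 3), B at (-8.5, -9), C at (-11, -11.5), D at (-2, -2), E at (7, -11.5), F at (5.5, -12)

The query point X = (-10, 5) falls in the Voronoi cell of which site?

Squared Euclidean distances:
|XA|² = 2.25 + 4 = 6.25
|XB|² = 2.25 + 196 = 198.25
|XC|² = 1 + 272.25 = 273.25
|XD|² = 64 + 49 = 113
|XE|² = 289 + 272.25 = 561.25
|XF|² = 240.25 + 289 = 529.25
A is nearest.

A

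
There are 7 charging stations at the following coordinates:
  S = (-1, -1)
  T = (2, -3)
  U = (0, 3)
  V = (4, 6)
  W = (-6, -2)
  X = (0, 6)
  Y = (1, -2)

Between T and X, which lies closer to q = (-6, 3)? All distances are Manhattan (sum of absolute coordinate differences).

X

d(q,T) = |-6−2| + |3−(-3)| = 8 + 6 = 14
d(q,X) = |-6−0| + |3−6| = 6 + 3 = 9
14 > 9, so X is closer.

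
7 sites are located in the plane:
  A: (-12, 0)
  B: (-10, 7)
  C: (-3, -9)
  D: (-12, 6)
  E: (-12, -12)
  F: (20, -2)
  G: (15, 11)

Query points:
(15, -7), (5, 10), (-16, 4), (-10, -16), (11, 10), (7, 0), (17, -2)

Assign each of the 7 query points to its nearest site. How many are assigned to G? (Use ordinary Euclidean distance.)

(15, -7) — d² to each: A:778, B:821, C:328, D:898, E:754, F:50, G:324 → nearest is F
(5, 10) — d² to each: A:389, B:234, C:425, D:305, E:773, F:369, G:101 → nearest is G
(-16, 4) — d² to each: A:32, B:45, C:338, D:20, E:272, F:1332, G:1010 → nearest is D
(-10, -16) — d² to each: A:260, B:529, C:98, D:488, E:20, F:1096, G:1354 → nearest is E
(11, 10) — d² to each: A:629, B:450, C:557, D:545, E:1013, F:225, G:17 → nearest is G
(7, 0) — d² to each: A:361, B:338, C:181, D:397, E:505, F:173, G:185 → nearest is F
(17, -2) — d² to each: A:845, B:810, C:449, D:905, E:941, F:9, G:173 → nearest is F
2 of the 7 points have G as nearest.

2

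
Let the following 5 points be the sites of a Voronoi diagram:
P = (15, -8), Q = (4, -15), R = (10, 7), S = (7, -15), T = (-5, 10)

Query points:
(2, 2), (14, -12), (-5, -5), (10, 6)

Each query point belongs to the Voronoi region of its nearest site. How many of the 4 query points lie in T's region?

0

(2, 2) — d² to each: P:269, Q:293, R:89, S:314, T:113 → nearest is R
(14, -12) — d² to each: P:17, Q:109, R:377, S:58, T:845 → nearest is P
(-5, -5) — d² to each: P:409, Q:181, R:369, S:244, T:225 → nearest is Q
(10, 6) — d² to each: P:221, Q:477, R:1, S:450, T:241 → nearest is R
0 of the 4 points have T as nearest.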